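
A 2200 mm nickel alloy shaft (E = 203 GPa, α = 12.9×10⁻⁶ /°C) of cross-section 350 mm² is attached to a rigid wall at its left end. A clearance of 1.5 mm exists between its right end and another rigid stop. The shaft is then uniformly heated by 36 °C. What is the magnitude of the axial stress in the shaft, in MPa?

If the wall were absent the shaft would grow by αΔT L = 12.9×10⁻⁶ × 36 × 2200 = 1.022 mm.
Since δ_free = 1.02 mm is less than the 1.5 mm gap, the shaft never touches the wall. No axial force develops.

σ ≈ 0 MPa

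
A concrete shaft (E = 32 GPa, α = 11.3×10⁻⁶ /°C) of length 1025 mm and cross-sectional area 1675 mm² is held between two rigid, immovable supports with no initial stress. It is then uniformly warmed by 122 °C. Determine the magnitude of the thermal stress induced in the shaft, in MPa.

σ ≈ 44.1 MPa (compressive)

Because both ends are immovable the net strain is zero, and the suppressed thermal strain is αΔT = 11.3×10⁻⁶ × 122 = 1378.6×10⁻⁶.
The stress required to suppress this strain is σ = Eε = 32×10³ × 1378.6×10⁻⁶ = 44.12 MPa, compressive since the shaft is trying to expand.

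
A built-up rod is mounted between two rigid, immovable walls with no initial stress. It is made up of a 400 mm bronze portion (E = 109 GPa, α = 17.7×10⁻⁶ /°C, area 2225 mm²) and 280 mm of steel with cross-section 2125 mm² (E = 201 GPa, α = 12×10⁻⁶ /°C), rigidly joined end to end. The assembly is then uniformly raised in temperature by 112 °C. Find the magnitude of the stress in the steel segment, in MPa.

If the supports were absent, the total length change would be Σ αᵢΔT Lᵢ = 17.7×10⁻⁶×112×400 + 12×10⁻⁶×112×280 = 1.169 mm.
The rigid supports impose zero overall length change; the single axial force P common to all segments must satisfy P Σ Lᵢ/(AᵢEᵢ) = δ_free.
The series flexibility is Σ Lᵢ/(AᵢEᵢ) = 400/(2225×109×10³) + 280/(2125×201×10³) = 2.305×10⁻⁶ mm/N.
Hence P = δ_free / Σ(L/AE) = 1.169/2.305×10⁻⁶ = 507.3 kN (compressive).
σ_{steel} = P / A = 507300 / 2125 = 238.7 MPa.

σ ≈ 239 MPa (compressive)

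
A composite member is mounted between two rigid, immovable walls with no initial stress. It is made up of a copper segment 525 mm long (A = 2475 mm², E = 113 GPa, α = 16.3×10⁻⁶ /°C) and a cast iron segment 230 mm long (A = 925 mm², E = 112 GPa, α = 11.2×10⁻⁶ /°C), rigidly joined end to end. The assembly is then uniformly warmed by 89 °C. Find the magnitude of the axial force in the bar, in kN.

Free thermal expansion of the whole bar: Σ αᵢΔT Lᵢ = 16.3×10⁻⁶×89×525 + 11.2×10⁻⁶×89×230 = 0.9909 mm.
Since the ends are fixed, an axial force P builds up, equal in every segment, with P · Σ Lᵢ/(AᵢEᵢ) = δ_free.
Σ Lᵢ/(AᵢEᵢ) = 525/(2475×113×10³) + 230/(925×112×10³) = 4.097×10⁻⁶ mm/N.
Hence P = δ_free / Σ(L/AE) = 0.9909/4.097×10⁻⁶ = 241.8 kN (compressive).

P ≈ 242 kN (compressive)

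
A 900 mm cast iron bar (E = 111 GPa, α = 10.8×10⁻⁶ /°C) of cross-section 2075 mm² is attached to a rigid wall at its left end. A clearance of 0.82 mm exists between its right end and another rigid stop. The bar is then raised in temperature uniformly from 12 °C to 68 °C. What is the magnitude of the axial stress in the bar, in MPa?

If the wall were absent the bar would grow by αΔT L = 10.8×10⁻⁶ × 56 × 900 = 0.5443 mm.
This is smaller than the 0.82 mm clearance, so the bar expands freely without reaching the stop — the stress is zero.

σ ≈ 0 MPa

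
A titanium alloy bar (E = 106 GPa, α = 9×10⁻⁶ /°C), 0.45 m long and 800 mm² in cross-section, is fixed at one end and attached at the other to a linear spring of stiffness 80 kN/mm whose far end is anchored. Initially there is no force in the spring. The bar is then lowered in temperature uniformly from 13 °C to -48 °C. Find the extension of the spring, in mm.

The unrestrained thermal change is αΔT L = 9×10⁻⁶ × 61 × 450 = 0.247 mm.
Let P be the tensile force in the spring. The bar extends elastically by PL/(AE) and the spring stretches by P/k; together these equal δ_free.
P [ L/(AE) + 1/k ] = δ_free → P [ 450/(800×106×10³) + 1/(80×10³) ] = 0.247.
P = 0.247 / 1.781×10⁻⁵ = 13870 N.
Spring extension = P/k = 13870/(80×10³) = 0.1734 mm.

δ ≈ 0.173 mm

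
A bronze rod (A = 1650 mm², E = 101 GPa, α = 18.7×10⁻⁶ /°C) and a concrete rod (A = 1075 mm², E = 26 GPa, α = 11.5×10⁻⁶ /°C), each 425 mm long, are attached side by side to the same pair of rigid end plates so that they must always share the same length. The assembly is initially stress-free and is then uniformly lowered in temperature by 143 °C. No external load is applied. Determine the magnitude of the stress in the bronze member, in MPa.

Equilibrium of a rigid end plate with no external load gives equal and opposite internal forces ±P in the two members. Since α_{bronze} > α_{concrete}, cooling drives the bronze into tension and the concrete into compression.
Equating the net (thermal + elastic) strains gives |α₁ − α₂|·ΔT = P·[1/(A₁E₁) + 1/(A₂E₂)].
|α₁ − α₂|·ΔT = 7.2×10⁻⁶ × 143 = 0.00103.
1/(A₁E₁) + 1/(A₂E₂) = 1/(1650×101×10³) + 1/(1075×26×10³) = 4.178×10⁻⁸ N⁻¹.
So P = 0.00103 / 4.178×10⁻⁸ = 24.64 kN.
σ_{bronze} = P/A₁ = 24640/1650 = 14.94 MPa, tensile.

σ ≈ 14.9 MPa (tensile)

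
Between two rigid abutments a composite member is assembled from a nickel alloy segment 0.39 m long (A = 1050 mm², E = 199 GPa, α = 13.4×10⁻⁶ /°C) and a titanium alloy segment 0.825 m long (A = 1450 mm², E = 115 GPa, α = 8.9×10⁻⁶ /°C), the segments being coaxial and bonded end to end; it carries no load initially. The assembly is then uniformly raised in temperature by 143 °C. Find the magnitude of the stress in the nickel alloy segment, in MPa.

σ ≈ 251 MPa (compressive)

With the walls removed the bar would change length by δ_free = Σ αᵢΔT Lᵢ = 13.4×10⁻⁶×143×390 + 8.9×10⁻⁶×143×825 = 1.797 mm.
Since the ends are fixed, an axial force P builds up, equal in every segment, with P · Σ Lᵢ/(AᵢEᵢ) = δ_free.
The series flexibility is Σ Lᵢ/(AᵢEᵢ) = 390/(1050×199×10³) + 825/(1450×115×10³) = 6.814×10⁻⁶ mm/N.
Hence P = δ_free / Σ(L/AE) = 1.797/6.814×10⁻⁶ = 263.8 kN (compressive).
σ_{nickel alloy} = P / A = 263800 / 1050 = 251.2 MPa.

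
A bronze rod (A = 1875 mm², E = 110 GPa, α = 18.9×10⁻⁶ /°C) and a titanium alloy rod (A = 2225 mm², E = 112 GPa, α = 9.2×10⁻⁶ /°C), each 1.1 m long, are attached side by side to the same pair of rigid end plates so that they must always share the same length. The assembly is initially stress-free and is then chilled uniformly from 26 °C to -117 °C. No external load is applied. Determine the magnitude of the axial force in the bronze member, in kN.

The bronze has the larger α, so on cooling it would change length more than the titanium alloy if both were free. The rigid plates force a common final length, so the bronze is put into tension and the titanium alloy into compression, with equal and opposite forces P (no external load).
Setting the final lengths equal and cancelling L: (α₁ − α₂)ΔT = P/(A₁E₁) + P/(A₂E₂).
|α₁ − α₂|·ΔT = 9.7×10⁻⁶ × 143 = 0.001387.
1/(A₁E₁) + 1/(A₂E₂) = 1/(1875×110×10³) + 1/(2225×112×10³) = 8.861×10⁻⁹ N⁻¹.
So P = 0.001387 / 8.861×10⁻⁹ = 156.5 kN.

P ≈ 157 kN (tensile in the bronze)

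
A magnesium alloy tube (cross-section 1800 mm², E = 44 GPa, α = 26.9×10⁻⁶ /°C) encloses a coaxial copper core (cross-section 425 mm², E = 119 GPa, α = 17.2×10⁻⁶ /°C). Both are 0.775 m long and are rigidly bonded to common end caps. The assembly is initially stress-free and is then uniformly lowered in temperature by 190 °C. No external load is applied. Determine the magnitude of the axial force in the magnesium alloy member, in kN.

P ≈ 56.9 kN (tensile in the magnesium alloy)

Equilibrium of a rigid end plate with no external load gives equal and opposite internal forces ±P in the two members. Since α_{magnesium alloy} > α_{copper}, cooling drives the magnesium alloy into tension and the copper into compression.
Equating the net (thermal + elastic) strains gives |α₁ − α₂|·ΔT = P·[1/(A₁E₁) + 1/(A₂E₂)].
|α₁ − α₂|·ΔT = 9.7×10⁻⁶ × 190 = 0.001843.
1/(A₁E₁) + 1/(A₂E₂) = 1/(1800×44×10³) + 1/(425×119×10³) = 3.24×10⁻⁸ N⁻¹.
P = 0.001843 / 3.24×10⁻⁸ = 56880 N = 56.88 kN.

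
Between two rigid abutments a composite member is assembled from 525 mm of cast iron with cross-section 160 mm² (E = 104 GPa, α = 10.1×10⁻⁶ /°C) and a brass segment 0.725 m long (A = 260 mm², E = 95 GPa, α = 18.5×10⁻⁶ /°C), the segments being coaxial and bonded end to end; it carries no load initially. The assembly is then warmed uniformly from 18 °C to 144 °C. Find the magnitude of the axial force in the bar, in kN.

P ≈ 38.7 kN (compressive)

Free thermal expansion of the whole bar: Σ αᵢΔT Lᵢ = 10.1×10⁻⁶×126×525 + 18.5×10⁻⁶×126×725 = 2.358 mm.
Since the ends are fixed, an axial force P builds up, equal in every segment, with P · Σ Lᵢ/(AᵢEᵢ) = δ_free.
The series flexibility is Σ Lᵢ/(AᵢEᵢ) = 525/(160×104×10³) + 725/(260×95×10³) = 6.09×10⁻⁵ mm/N.
P = 2.358 / 6.09×10⁻⁵ = 38720 N = 38.72 kN, compressive.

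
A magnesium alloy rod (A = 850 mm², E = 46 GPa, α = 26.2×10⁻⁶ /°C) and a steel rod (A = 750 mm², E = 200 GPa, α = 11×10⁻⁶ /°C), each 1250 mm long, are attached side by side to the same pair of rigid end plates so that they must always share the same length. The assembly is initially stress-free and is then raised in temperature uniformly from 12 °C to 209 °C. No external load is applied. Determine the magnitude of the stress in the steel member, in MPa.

Both members must finish at the same length. With the larger α, the magnesium alloy tends to over-expand; the plates restrain it, putting the magnesium alloy in compression and the steel in tension. With no external load the two internal forces are equal and opposite, magnitude P.
Setting the final lengths equal and cancelling L: (α₁ − α₂)ΔT = P/(A₁E₁) + P/(A₂E₂).
|α₁ − α₂|·ΔT = 15.2×10⁻⁶ × 197 = 0.002994.
1/(A₁E₁) + 1/(A₂E₂) = 1/(850×46×10³) + 1/(750×200×10³) = 3.224×10⁻⁸ N⁻¹.
P = 0.002994 / 3.224×10⁻⁸ = 92870 N = 92.87 kN.
σ_{steel} = P/A₂ = 92870/750 = 123.8 MPa, tensile.

σ ≈ 124 MPa (tensile)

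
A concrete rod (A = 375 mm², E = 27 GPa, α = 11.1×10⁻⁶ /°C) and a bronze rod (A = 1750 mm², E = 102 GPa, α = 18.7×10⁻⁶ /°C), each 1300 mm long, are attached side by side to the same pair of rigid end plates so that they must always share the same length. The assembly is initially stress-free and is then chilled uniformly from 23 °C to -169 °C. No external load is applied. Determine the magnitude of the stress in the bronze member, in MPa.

σ ≈ 7.99 MPa (tensile)

The bronze has the larger α, so on cooling it would change length more than the concrete if both were free. The rigid plates force a common final length, so the bronze is put into tension and the concrete into compression, with equal and opposite forces P (no external load).
Setting the final lengths equal and cancelling L: (α₁ − α₂)ΔT = P/(A₁E₁) + P/(A₂E₂).
|α₁ − α₂|·ΔT = 7.6×10⁻⁶ × 192 = 0.001459.
1/(A₁E₁) + 1/(A₂E₂) = 1/(375×27×10³) + 1/(1750×102×10³) = 1.044×10⁻⁷ N⁻¹.
So P = 0.001459 / 1.044×10⁻⁷ = 13.98 kN.
σ_{bronze} = P/A₂ = 13980/1750 = 7.989 MPa, tensile.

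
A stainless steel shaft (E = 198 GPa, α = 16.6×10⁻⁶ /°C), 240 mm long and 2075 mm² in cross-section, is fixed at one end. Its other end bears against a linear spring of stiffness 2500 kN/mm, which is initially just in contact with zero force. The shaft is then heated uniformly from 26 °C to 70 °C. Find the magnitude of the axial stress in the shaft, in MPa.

The unrestrained thermal change is αΔT L = 16.6×10⁻⁶ × 44 × 240 = 0.1753 mm.
With a force P in the spring, the elastic change of the shaft is PL/(AE) and that of the spring is P/k; compatibility requires their sum to equal δ_free.
So P = δ_free / [L/(AE) + 1/k] = 0.1753 / [ 240/(2075×198×10³) + 1/(2500×10³) ].
P = 0.1753 / 9.842×10⁻⁷ = 178100 N.
σ = P/A = 178100/2075 = 85.84 MPa.

σ ≈ 85.8 MPa (compressive)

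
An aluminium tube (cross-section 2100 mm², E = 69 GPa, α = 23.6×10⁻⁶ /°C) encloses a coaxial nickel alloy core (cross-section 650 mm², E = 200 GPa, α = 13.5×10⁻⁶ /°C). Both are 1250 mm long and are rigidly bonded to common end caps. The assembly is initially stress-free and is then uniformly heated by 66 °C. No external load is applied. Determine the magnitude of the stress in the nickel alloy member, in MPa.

The aluminium has the larger α, so on heating it would change length more than the nickel alloy if both were free. The rigid plates force a common final length, so the aluminium is put into compression and the nickel alloy into tension, with equal and opposite forces P (no external load).
Setting the final lengths equal and cancelling L: (α₁ − α₂)ΔT = P/(A₁E₁) + P/(A₂E₂).
|α₁ − α₂|·ΔT = 10.1×10⁻⁶ × 66 = 0.0006666.
1/(A₁E₁) + 1/(A₂E₂) = 1/(2100×69×10³) + 1/(650×200×10³) = 1.459×10⁻⁸ N⁻¹.
So P = 0.0006666 / 1.459×10⁻⁸ = 45.68 kN.
σ_{nickel alloy} = P/A₂ = 45680/650 = 70.27 MPa, tensile.

σ ≈ 70.3 MPa (tensile)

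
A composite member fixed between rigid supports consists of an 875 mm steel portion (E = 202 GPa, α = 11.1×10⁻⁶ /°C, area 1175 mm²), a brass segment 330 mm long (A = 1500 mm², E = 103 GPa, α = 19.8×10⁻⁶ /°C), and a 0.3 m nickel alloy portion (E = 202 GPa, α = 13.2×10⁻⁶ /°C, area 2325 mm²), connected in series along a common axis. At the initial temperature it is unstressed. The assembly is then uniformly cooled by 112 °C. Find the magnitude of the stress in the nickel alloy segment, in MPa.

With the walls removed the bar would change length by δ_free = Σ αᵢΔT Lᵢ = 11.1×10⁻⁶×112×875 + 19.8×10⁻⁶×112×330 + 13.2×10⁻⁶×112×300 = 2.263 mm.
Since the ends are fixed, an axial force P builds up, equal in every segment, with P · Σ Lᵢ/(AᵢEᵢ) = δ_free.
The series flexibility is Σ Lᵢ/(AᵢEᵢ) = 875/(1175×202×10³) + 330/(1500×103×10³) + 300/(2325×202×10³) = 6.461×10⁻⁶ mm/N.
P = 2.263 / 6.461×10⁻⁶ = 350300 N = 350.3 kN, tensile.
σ_{nickel alloy} = P / A = 350300 / 2325 = 150.7 MPa.

σ ≈ 151 MPa (tensile)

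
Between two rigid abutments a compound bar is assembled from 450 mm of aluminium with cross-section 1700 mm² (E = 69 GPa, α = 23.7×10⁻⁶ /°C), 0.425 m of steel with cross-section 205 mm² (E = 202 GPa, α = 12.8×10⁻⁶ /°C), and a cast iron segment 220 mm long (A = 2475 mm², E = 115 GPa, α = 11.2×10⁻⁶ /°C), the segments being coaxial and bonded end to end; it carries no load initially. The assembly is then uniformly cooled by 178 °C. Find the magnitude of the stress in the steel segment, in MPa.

σ ≈ 1080 MPa (tensile)

With the walls removed the bar would change length by δ_free = Σ αᵢΔT Lᵢ = 23.7×10⁻⁶×178×450 + 12.8×10⁻⁶×178×425 + 11.2×10⁻⁶×178×220 = 3.305 mm.
Since the ends are fixed, an axial force P builds up, equal in every segment, with P · Σ Lᵢ/(AᵢEᵢ) = δ_free.
Σ Lᵢ/(AᵢEᵢ) = 450/(1700×69×10³) + 425/(205×202×10³) + 220/(2475×115×10³) = 1.487×10⁻⁵ mm/N.
P = 3.305 / 1.487×10⁻⁵ = 222200 N = 222.2 kN, tensile.
σ_{steel} = P / A = 222200 / 205 = 1084 MPa.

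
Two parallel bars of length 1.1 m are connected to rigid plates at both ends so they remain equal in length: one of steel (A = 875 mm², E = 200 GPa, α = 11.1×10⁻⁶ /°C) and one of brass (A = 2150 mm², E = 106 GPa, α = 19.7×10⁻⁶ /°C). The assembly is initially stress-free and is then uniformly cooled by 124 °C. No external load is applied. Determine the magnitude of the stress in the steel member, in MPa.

The brass has the larger α, so on cooling it would change length more than the steel if both were free. The rigid plates force a common final length, so the brass is put into tension and the steel into compression, with equal and opposite forces P (no external load).
Equating the net (thermal + elastic) strains gives |α₁ − α₂|·ΔT = P·[1/(A₁E₁) + 1/(A₂E₂)].
|α₁ − α₂|·ΔT = 8.6×10⁻⁶ × 124 = 0.001066.
1/(A₁E₁) + 1/(A₂E₂) = 1/(875×200×10³) + 1/(2150×106×10³) = 1.01×10⁻⁸ N⁻¹.
So P = 0.001066 / 1.01×10⁻⁸ = 105.6 kN.
σ_{steel} = P/A₁ = 105600/875 = 120.6 MPa, compressive.

σ ≈ 121 MPa (compressive)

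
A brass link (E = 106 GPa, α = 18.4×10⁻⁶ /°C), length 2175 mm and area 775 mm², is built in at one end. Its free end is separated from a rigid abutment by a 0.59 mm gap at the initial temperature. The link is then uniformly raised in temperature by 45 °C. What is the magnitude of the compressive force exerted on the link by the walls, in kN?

Unrestrained expansion: δ_free = αΔT L = 18.4×10⁻⁶ × 45 × 2175 = 1.801 mm.
This exceeds the 0.59 mm gap, so the wall pushes back. The portion of expansion that must be recovered elastically is δ_free − gap = 1.801 − 0.59 = 1.211 mm.
Compatibility: PL/(AE) = 1.211 mm, so σ = P/A = E × (1.211/2175) = 59.01 MPa.
P = σA = 59.01 × 775 = 45.74 kN.

P ≈ 45.7 kN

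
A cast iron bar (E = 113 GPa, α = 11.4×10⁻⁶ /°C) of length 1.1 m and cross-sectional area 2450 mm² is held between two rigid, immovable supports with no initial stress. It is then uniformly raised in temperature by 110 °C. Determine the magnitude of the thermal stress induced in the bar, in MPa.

Because both ends are immovable the net strain is zero, and the suppressed thermal strain is αΔT = 11.4×10⁻⁶ × 110 = 1254×10⁻⁶.
σ = EαΔT = 113×10³ × 11.4×10⁻⁶ × 110 = 141.7 MPa (compressive; the bar is trying to expand).

σ ≈ 142 MPa (compressive)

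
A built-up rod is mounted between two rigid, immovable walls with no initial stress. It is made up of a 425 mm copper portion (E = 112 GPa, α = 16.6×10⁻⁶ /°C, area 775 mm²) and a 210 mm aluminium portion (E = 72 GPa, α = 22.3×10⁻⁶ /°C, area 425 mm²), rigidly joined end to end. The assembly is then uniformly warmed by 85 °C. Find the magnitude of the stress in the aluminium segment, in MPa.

If the supports were absent, the total length change would be Σ αᵢΔT Lᵢ = 16.6×10⁻⁶×85×425 + 22.3×10⁻⁶×85×210 = 0.9977 mm.
The rigid supports impose zero overall length change; the single axial force P common to all segments must satisfy P Σ Lᵢ/(AᵢEᵢ) = δ_free.
Σ Lᵢ/(AᵢEᵢ) = 425/(775×112×10³) + 210/(425×72×10³) = 1.176×10⁻⁵ mm/N.
Hence P = δ_free / Σ(L/AE) = 0.9977/1.176×10⁻⁵ = 84.85 kN (compressive).
σ_{aluminium} = P / A = 84850 / 425 = 199.6 MPa.

σ ≈ 200 MPa (compressive)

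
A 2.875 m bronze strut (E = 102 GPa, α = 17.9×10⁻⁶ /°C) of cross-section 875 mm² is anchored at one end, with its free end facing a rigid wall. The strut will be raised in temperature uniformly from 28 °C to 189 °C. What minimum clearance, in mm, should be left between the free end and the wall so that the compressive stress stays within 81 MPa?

With no wall the strut would lengthen by αΔT L = 17.9×10⁻⁶ × 161 × 2875 = 8.285 mm.
At the allowable stress the elastic shortening the wall may impose is σL/E = 81 × 2875 / (102×10³) = 2.283 mm.
So the gap has to take up the difference, g_min = δ_free − σL/E = 8.285 − 2.283 = 6.002 mm.

g ≈ 6 mm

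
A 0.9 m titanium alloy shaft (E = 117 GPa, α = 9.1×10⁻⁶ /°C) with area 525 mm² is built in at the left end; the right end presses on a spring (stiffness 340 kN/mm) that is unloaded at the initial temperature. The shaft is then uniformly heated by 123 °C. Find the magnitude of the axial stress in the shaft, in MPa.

σ ≈ 109 MPa (compressive)

If the spring were absent the shaft would lengthen by αΔT L = 9.1×10⁻⁶ × 123 × 900 = 1.007 mm.
Let P be the compressive force at the spring. The shaft shortens elastically by PL/(AE) and the spring compresses by P/k; together these equal δ_free.
So P = δ_free / [L/(AE) + 1/k] = 1.007 / [ 900/(525×117×10³) + 1/(340×10³) ].
P = 1.007 / 1.759×10⁻⁵ = 57260 N.
σ = P/A = 57260/525 = 109.1 MPa.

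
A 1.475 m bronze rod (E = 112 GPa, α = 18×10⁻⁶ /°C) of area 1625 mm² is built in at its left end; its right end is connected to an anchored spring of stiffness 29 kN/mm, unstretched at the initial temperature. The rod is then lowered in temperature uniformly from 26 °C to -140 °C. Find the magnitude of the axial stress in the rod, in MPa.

σ ≈ 63.7 MPa (tensile)

Free thermal contraction: δ_free = αΔT L = 18×10⁻⁶ × 166 × 1475 = 4.407 mm.
With a force P in the spring, the elastic change of the rod is PL/(AE) and that of the spring is P/k; compatibility requires their sum to equal δ_free.
P [ L/(AE) + 1/k ] = δ_free → P [ 1475/(1625×112×10³) + 1/(29×10³) ] = 4.407.
P = 4.407 / 4.259×10⁻⁵ = 103500 N.
σ = P/A = 103500/1625 = 63.69 MPa.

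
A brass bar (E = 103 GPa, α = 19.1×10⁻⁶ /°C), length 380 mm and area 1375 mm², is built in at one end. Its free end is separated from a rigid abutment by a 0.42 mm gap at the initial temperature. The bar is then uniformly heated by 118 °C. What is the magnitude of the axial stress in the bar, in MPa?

Unrestrained expansion: δ_free = αΔT L = 19.1×10⁻⁶ × 118 × 380 = 0.8564 mm.
The gap closes (δ_free > 0.42 mm) and the wall then resists a further 0.8564 − 0.42 = 0.4364 mm of expansion.
So σ = E(δ_free − g)/L = 103×10³ × 0.4364/380 = 118.3 MPa.

σ ≈ 118 MPa (compressive)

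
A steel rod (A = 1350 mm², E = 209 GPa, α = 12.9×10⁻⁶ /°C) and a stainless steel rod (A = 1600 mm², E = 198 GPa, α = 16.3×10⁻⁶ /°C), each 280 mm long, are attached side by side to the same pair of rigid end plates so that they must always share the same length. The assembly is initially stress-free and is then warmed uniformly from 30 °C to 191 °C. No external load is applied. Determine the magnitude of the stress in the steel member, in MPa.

σ ≈ 60.5 MPa (tensile)

Equilibrium of a rigid end plate with no external load gives equal and opposite internal forces ±P in the two members. Since α_{stainless steel} > α_{steel}, heating drives the stainless steel into compression and the steel into tension.
Compatibility of the two members (thermal + elastic change equal): (α₁ − α₂)ΔT = P·[1/(A₁E₁) + 1/(A₂E₂)].
|α₁ − α₂|·ΔT = 3.4×10⁻⁶ × 161 = 0.0005474.
1/(A₁E₁) + 1/(A₂E₂) = 1/(1350×209×10³) + 1/(1600×198×10³) = 6.701×10⁻⁹ N⁻¹.
So P = 0.0005474 / 6.701×10⁻⁹ = 81.69 kN.
σ_{steel} = P/A₁ = 81690/1350 = 60.51 MPa, tensile.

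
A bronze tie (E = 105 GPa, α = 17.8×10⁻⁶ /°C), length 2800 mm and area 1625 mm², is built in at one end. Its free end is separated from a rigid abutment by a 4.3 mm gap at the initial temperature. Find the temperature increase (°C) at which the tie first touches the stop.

ΔT ≈ 86.3 °C

The gap closes when αΔT L = 4.3 mm, since the tie is still unstressed at that instant.
ΔT = 4.3 / (17.8×10⁻⁶ × 2800) = 86.28 °C.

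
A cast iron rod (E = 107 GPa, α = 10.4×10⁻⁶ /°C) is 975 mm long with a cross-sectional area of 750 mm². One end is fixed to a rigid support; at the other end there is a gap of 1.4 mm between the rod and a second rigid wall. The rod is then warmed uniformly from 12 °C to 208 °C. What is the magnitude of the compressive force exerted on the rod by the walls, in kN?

P ≈ 48.4 kN

If the wall were absent the rod would grow by αΔT L = 10.4×10⁻⁶ × 196 × 975 = 1.987 mm.
This exceeds the 1.4 mm gap, so the wall pushes back. The portion of expansion that must be recovered elastically is δ_free − gap = 1.987 − 1.4 = 0.5874 mm.
So σ = E(δ_free − g)/L = 107×10³ × 0.5874/975 = 64.47 MPa.
P = σA = 64.47 × 750 = 48.35 kN.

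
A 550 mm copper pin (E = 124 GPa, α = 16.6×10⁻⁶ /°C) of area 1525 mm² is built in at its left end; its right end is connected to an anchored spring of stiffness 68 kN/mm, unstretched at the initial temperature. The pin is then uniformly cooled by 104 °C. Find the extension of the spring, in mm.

If the spring were absent the pin would shorten by αΔT L = 16.6×10⁻⁶ × 104 × 550 = 0.9495 mm.
Let P be the tensile force in the spring. The pin extends elastically by PL/(AE) and the spring stretches by P/k; together these equal δ_free.
P [ L/(AE) + 1/k ] = δ_free → P [ 550/(1525×124×10³) + 1/(68×10³) ] = 0.9495.
P = 0.9495 / 1.761×10⁻⁵ = 53910 N.
Spring extension = P/k = 53910/(68×10³) = 0.7927 mm.

δ ≈ 0.793 mm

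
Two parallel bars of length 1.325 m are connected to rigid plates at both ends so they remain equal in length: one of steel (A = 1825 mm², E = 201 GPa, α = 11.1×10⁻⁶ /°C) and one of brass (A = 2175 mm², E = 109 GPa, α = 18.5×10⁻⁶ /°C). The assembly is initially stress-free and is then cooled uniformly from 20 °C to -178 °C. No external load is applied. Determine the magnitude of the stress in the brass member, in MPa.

σ ≈ 97 MPa (tensile)

Both members must finish at the same length. With the larger α, the brass tends to over-contract; the plates restrain it, putting the brass in tension and the steel in compression. With no external load the two internal forces are equal and opposite, magnitude P.
Compatibility of the two members (thermal + elastic change equal): (α₁ − α₂)ΔT = P·[1/(A₁E₁) + 1/(A₂E₂)].
|α₁ − α₂|·ΔT = 7.4×10⁻⁶ × 198 = 0.001465.
1/(A₁E₁) + 1/(A₂E₂) = 1/(1825×201×10³) + 1/(2175×109×10³) = 6.944×10⁻⁹ N⁻¹.
P = 0.001465 / 6.944×10⁻⁹ = 211000 N = 211 kN.
σ_{brass} = P/A₂ = 211000/2175 = 97.01 MPa, tensile.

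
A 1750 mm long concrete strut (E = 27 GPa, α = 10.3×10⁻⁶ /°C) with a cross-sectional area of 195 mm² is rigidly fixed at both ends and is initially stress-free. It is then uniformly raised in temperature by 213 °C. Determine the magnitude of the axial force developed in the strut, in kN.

P ≈ 11.6 kN (compressive)

Full restraint means ε = 0, so the stress is σ = EαΔT = 27×10³ × 10.3×10⁻⁶ × 213 = 59.24 MPa.
Then P = σA = 59.24 × 195 mm² = 11.55 kN, compressive.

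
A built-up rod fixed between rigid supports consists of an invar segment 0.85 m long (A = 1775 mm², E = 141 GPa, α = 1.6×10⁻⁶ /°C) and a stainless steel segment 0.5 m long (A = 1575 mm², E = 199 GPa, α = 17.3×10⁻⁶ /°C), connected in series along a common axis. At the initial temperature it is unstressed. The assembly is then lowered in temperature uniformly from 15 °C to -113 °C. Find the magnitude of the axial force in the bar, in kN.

P ≈ 257 kN (tensile)

With the walls removed the bar would change length by δ_free = Σ αᵢΔT Lᵢ = 1.6×10⁻⁶×128×850 + 17.3×10⁻⁶×128×500 = 1.281 mm.
The walls prevent any net length change, so an axial force P (same in every segment) develops. Compatibility: P · Σ Lᵢ/(AᵢEᵢ) = δ_free.
Σ Lᵢ/(AᵢEᵢ) = 850/(1775×141×10³) + 500/(1575×199×10³) = 4.992×10⁻⁶ mm/N.
So P = 1.281 / 4.992×10⁻⁶ = 256.7 kN, tensile.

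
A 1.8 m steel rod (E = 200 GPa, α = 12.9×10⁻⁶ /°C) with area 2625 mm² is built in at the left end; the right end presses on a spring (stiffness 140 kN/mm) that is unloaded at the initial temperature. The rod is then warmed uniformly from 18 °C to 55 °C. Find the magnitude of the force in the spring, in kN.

The unrestrained thermal change is αΔT L = 12.9×10⁻⁶ × 37 × 1800 = 0.8591 mm.
Let P be the compressive force at the spring. The rod shortens elastically by PL/(AE) and the spring compresses by P/k; together these equal δ_free.
So P = δ_free / [L/(AE) + 1/k] = 0.8591 / [ 1800/(2625×200×10³) + 1/(140×10³) ].
P = 0.8591 / 1.057×10⁻⁵ = 81270 N.

P ≈ 81.3 kN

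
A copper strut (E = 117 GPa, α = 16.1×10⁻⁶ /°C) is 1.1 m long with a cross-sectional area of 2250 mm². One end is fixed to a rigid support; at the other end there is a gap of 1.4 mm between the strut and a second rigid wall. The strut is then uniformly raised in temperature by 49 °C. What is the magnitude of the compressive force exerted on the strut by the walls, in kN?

P ≈ 0 kN

If the wall were absent the strut would grow by αΔT L = 16.1×10⁻⁶ × 49 × 1100 = 0.8678 mm.
This is smaller than the 1.4 mm clearance, so the strut expands freely without reaching the stop — the stress is zero.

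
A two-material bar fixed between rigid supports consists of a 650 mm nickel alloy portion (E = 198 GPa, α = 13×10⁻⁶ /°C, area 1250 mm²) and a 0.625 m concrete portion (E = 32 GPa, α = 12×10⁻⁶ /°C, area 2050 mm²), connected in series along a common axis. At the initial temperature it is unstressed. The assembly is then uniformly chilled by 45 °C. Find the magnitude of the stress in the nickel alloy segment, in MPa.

σ ≈ 47.2 MPa (tensile)

Free thermal contraction of the whole bar: Σ αᵢΔT Lᵢ = 13×10⁻⁶×45×650 + 12×10⁻⁶×45×625 = 0.7178 mm.
Since the ends are fixed, an axial force P builds up, equal in every segment, with P · Σ Lᵢ/(AᵢEᵢ) = δ_free.
Σ Lᵢ/(AᵢEᵢ) = 650/(1250×198×10³) + 625/(2050×32×10³) = 1.215×10⁻⁵ mm/N.
Hence P = δ_free / Σ(L/AE) = 0.7178/1.215×10⁻⁵ = 59.06 kN (tensile).
σ_{nickel alloy} = P / A = 59060 / 1250 = 47.24 MPa.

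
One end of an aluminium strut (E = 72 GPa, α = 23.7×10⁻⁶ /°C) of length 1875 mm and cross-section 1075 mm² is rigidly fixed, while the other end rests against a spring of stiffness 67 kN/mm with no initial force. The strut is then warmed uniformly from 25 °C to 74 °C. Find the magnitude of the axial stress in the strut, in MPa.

Free thermal expansion: δ_free = αΔT L = 23.7×10⁻⁶ × 49 × 1875 = 2.177 mm.
With a force P in the spring, the elastic change of the strut is PL/(AE) and that of the spring is P/k; compatibility requires their sum to equal δ_free.
So P = δ_free / [L/(AE) + 1/k] = 2.177 / [ 1875/(1075×72×10³) + 1/(67×10³) ].
P = 2.177 / 3.915×10⁻⁵ = 55620 N.
σ = P/A = 55620/1075 = 51.74 MPa.

σ ≈ 51.7 MPa (compressive)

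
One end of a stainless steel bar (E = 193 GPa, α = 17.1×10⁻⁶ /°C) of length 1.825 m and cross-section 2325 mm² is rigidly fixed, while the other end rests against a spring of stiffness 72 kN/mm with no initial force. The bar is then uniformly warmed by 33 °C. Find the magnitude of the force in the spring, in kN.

P ≈ 57.4 kN

The unrestrained thermal change is αΔT L = 17.1×10⁻⁶ × 33 × 1825 = 1.03 mm.
With a force P in the spring, the elastic change of the bar is PL/(AE) and that of the spring is P/k; compatibility requires their sum to equal δ_free.
So P = δ_free / [L/(AE) + 1/k] = 1.03 / [ 1825/(2325×193×10³) + 1/(72×10³) ].
P = 1.03 / 1.796×10⁻⁵ = 57350 N.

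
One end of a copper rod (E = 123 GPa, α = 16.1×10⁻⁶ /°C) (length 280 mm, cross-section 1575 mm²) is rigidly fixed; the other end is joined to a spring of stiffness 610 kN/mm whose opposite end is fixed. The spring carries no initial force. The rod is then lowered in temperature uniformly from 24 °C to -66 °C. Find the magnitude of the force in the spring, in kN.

P ≈ 132 kN

The unrestrained thermal change is αΔT L = 16.1×10⁻⁶ × 90 × 280 = 0.4057 mm.
Let P be the tensile force in the spring. The rod extends elastically by PL/(AE) and the spring stretches by P/k; together these equal δ_free.
P [ L/(AE) + 1/k ] = δ_free → P [ 280/(1575×123×10³) + 1/(610×10³) ] = 0.4057.
P = 0.4057 / 3.085×10⁻⁶ = 131500 N.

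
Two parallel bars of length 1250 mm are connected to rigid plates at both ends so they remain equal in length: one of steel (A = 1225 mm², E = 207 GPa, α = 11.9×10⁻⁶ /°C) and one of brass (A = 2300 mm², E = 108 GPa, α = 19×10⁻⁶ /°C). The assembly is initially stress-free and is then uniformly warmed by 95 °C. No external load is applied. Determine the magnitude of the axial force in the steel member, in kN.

The brass has the larger α, so on heating it would change length more than the steel if both were free. The rigid plates force a common final length, so the brass is put into compression and the steel into tension, with equal and opposite forces P (no external load).
Compatibility of the two members (thermal + elastic change equal): (α₁ − α₂)ΔT = P·[1/(A₁E₁) + 1/(A₂E₂)].
|α₁ − α₂|·ΔT = 7.1×10⁻⁶ × 95 = 0.0006745.
1/(A₁E₁) + 1/(A₂E₂) = 1/(1225×207×10³) + 1/(2300×108×10³) = 7.969×10⁻⁹ N⁻¹.
P = 0.0006745 / 7.969×10⁻⁹ = 84640 N = 84.64 kN.

P ≈ 84.6 kN (tensile in the steel)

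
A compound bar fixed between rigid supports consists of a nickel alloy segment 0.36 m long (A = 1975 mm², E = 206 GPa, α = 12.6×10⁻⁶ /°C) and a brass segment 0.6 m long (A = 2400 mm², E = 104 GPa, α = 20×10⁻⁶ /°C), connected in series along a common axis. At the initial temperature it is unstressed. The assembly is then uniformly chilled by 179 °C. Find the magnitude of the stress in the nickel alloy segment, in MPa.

σ ≈ 456 MPa (tensile)

With the walls removed the bar would change length by δ_free = Σ αᵢΔT Lᵢ = 12.6×10⁻⁶×179×360 + 20×10⁻⁶×179×600 = 2.96 mm.
Since the ends are fixed, an axial force P builds up, equal in every segment, with P · Σ Lᵢ/(AᵢEᵢ) = δ_free.
Σ Lᵢ/(AᵢEᵢ) = 360/(1975×206×10³) + 600/(2400×104×10³) = 3.289×10⁻⁶ mm/N.
So P = 2.96 / 3.289×10⁻⁶ = 900 kN, tensile.
σ_{nickel alloy} = P / A = 900000 / 1975 = 455.7 MPa.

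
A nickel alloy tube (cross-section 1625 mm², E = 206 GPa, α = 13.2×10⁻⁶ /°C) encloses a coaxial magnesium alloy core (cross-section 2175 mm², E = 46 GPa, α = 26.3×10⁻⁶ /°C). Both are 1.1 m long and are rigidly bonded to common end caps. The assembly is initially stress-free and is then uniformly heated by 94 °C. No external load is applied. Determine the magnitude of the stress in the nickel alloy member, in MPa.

Both members must finish at the same length. With the larger α, the magnesium alloy tends to over-expand; the plates restrain it, putting the magnesium alloy in compression and the nickel alloy in tension. With no external load the two internal forces are equal and opposite, magnitude P.
Compatibility of the two members (thermal + elastic change equal): (α₁ − α₂)ΔT = P·[1/(A₁E₁) + 1/(A₂E₂)].
|α₁ − α₂|·ΔT = 13.1×10⁻⁶ × 94 = 0.001231.
1/(A₁E₁) + 1/(A₂E₂) = 1/(1625×206×10³) + 1/(2175×46×10³) = 1.298×10⁻⁸ N⁻¹.
So P = 0.001231 / 1.298×10⁻⁸ = 94.85 kN.
σ_{nickel alloy} = P/A₁ = 94850/1625 = 58.37 MPa, tensile.

σ ≈ 58.4 MPa (tensile)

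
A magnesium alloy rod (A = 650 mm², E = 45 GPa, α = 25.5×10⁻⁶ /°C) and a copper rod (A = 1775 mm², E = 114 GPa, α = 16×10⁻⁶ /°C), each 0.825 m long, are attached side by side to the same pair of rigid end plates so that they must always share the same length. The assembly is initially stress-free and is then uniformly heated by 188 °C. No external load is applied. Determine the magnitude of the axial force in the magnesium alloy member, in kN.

Equilibrium of a rigid end plate with no external load gives equal and opposite internal forces ±P in the two members. Since α_{magnesium alloy} > α_{copper}, heating drives the magnesium alloy into compression and the copper into tension.
Equating the net (thermal + elastic) strains gives |α₁ − α₂|·ΔT = P·[1/(A₁E₁) + 1/(A₂E₂)].
|α₁ − α₂|·ΔT = 9.5×10⁻⁶ × 188 = 0.001786.
1/(A₁E₁) + 1/(A₂E₂) = 1/(650×45×10³) + 1/(1775×114×10³) = 3.913×10⁻⁸ N⁻¹.
P = 0.001786 / 3.913×10⁻⁸ = 45640 N = 45.64 kN.

P ≈ 45.6 kN (compressive in the magnesium alloy)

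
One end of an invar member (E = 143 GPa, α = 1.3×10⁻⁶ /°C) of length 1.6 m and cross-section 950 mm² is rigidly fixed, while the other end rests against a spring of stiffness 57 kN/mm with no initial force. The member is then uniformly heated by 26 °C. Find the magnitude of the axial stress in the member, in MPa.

Free thermal expansion: δ_free = αΔT L = 1.3×10⁻⁶ × 26 × 1600 = 0.05408 mm.
Let P be the compressive force at the spring. The member shortens elastically by PL/(AE) and the spring compresses by P/k; together these equal δ_free.
P [ L/(AE) + 1/k ] = δ_free → P [ 1600/(950×143×10³) + 1/(57×10³) ] = 0.05408.
P = 0.05408 / 2.932×10⁻⁵ = 1844 N.
σ = P/A = 1844/950 = 1.941 MPa.

σ ≈ 1.94 MPa (compressive)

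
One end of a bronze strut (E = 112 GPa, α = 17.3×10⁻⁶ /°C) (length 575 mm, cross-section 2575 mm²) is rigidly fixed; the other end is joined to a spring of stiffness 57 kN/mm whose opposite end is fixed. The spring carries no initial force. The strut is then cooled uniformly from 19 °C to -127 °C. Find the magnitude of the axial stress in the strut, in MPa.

Free thermal contraction: δ_free = αΔT L = 17.3×10⁻⁶ × 146 × 575 = 1.452 mm.
Let P be the tensile force in the spring. The strut extends elastically by PL/(AE) and the spring stretches by P/k; together these equal δ_free.
P [ L/(AE) + 1/k ] = δ_free → P [ 575/(2575×112×10³) + 1/(57×10³) ] = 1.452.
P = 1.452 / 1.954×10⁻⁵ = 74340 N.
σ = P/A = 74340/2575 = 28.87 MPa.

σ ≈ 28.9 MPa (tensile)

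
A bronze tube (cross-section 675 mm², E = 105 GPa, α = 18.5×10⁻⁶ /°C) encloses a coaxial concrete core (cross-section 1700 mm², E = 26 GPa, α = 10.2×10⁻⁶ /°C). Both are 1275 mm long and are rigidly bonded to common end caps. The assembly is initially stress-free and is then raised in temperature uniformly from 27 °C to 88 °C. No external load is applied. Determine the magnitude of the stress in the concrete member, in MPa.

The bronze has the larger α, so on heating it would change length more than the concrete if both were free. The rigid plates force a common final length, so the bronze is put into compression and the concrete into tension, with equal and opposite forces P (no external load).
Compatibility of the two members (thermal + elastic change equal): (α₁ − α₂)ΔT = P·[1/(A₁E₁) + 1/(A₂E₂)].
|α₁ − α₂|·ΔT = 8.3×10⁻⁶ × 61 = 0.0005063.
1/(A₁E₁) + 1/(A₂E₂) = 1/(675×105×10³) + 1/(1700×26×10³) = 3.673×10⁻⁸ N⁻¹.
P = 0.0005063 / 3.673×10⁻⁸ = 13780 N = 13.78 kN.
σ_{concrete} = P/A₂ = 13780/1700 = 8.108 MPa, tensile.

σ ≈ 8.11 MPa (tensile)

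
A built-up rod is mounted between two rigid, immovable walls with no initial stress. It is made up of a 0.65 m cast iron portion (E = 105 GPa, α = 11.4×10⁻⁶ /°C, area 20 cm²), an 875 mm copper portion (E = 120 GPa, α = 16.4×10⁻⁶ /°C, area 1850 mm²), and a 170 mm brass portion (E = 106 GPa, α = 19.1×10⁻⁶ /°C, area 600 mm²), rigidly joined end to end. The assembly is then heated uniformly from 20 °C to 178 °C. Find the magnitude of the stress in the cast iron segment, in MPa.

σ ≈ 203 MPa (compressive)

With the walls removed the bar would change length by δ_free = Σ αᵢΔT Lᵢ = 11.4×10⁻⁶×158×650 + 16.4×10⁻⁶×158×875 + 19.1×10⁻⁶×158×170 = 3.951 mm.
The walls prevent any net length change, so an axial force P (same in every segment) develops. Compatibility: P · Σ Lᵢ/(AᵢEᵢ) = δ_free.
The series flexibility is Σ Lᵢ/(AᵢEᵢ) = 650/(2000×105×10³) + 875/(1850×120×10³) + 170/(600×106×10³) = 9.71×10⁻⁶ mm/N.
P = 3.951 / 9.71×10⁻⁶ = 406900 N = 406.9 kN, compressive.
σ_{cast iron} = P / A = 406900 / 2000 = 203.5 MPa.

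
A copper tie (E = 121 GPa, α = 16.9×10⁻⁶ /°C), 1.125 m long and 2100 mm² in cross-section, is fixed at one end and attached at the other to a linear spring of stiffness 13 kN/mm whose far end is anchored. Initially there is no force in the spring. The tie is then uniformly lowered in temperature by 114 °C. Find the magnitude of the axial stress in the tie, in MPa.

σ ≈ 12.7 MPa (tensile)

Free thermal contraction: δ_free = αΔT L = 16.9×10⁻⁶ × 114 × 1125 = 2.167 mm.
With a force P in the spring, the elastic change of the tie is PL/(AE) and that of the spring is P/k; compatibility requires their sum to equal δ_free.
So P = δ_free / [L/(AE) + 1/k] = 2.167 / [ 1125/(2100×121×10³) + 1/(13×10³) ].
P = 2.167 / 8.135×10⁻⁵ = 26640 N.
σ = P/A = 26640/2100 = 12.69 MPa.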